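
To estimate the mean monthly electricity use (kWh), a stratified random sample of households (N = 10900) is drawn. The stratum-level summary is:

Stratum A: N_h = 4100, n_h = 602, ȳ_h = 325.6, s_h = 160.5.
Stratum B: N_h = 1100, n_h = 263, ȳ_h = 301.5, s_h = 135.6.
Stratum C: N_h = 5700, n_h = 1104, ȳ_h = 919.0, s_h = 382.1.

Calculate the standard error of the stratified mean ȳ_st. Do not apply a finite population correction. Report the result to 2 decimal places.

SE(ȳ_st) ≈ 6.55

V̂(ȳ_st) = Σ W_h² s_h²/n_h, with W_h = N_h/N and N = 10900:
  stratum A: (4100/10900)²·160.5²/602 = 6.05436
  stratum B: (1100/10900)²·135.6²/263 = 0.712026
  stratum C: (5700/10900)²·382.1²/1104 = 36.1644
V̂(ȳ_st) = 42.9308
SE(ȳ_st) = √42.9308 = 6.55216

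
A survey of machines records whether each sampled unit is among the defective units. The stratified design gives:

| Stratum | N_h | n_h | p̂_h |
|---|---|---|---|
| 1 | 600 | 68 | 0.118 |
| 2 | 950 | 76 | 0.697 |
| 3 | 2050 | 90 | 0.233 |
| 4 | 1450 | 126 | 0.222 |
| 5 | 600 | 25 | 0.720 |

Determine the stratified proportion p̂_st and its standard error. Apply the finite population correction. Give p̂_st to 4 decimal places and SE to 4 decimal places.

p̂_st ≈ 0.3477, SE ≈ 0.0227

N = 5650; stratum weights W_h = N_h/N.
p̂_st = Σ W_h p̂_h = (600·0.118 + 950·0.697 + 2050·0.233 + 1450·0.222 + 600·0.720)/5650 = 0.34770
V̂(p̂_st) = Σ W_h² (1 − n_h/N_h) p̂_h(1−p̂_h)/(n_h−1):
  stratum 1: (600/5650)²·(1 − 68/600)·0.118·0.882/67 = 1.55325e-05
  stratum 2: (950/5650)²·(1 − 76/950)·0.697·0.303/75 = 7.32407e-05
  stratum 3: (2050/5650)²·(1 − 90/2050)·0.233·0.767/89 = 0.00025274
  stratum 4: (1450/5650)²·(1 − 126/1450)·0.222·0.778/125 = 8.30963e-05
  stratum 5: (600/5650)²·(1 − 25/600)·0.720·0.280/24 = 9.07824e-05
V̂(p̂_st) = 0.000515392; SE = √V̂ = 0.0227022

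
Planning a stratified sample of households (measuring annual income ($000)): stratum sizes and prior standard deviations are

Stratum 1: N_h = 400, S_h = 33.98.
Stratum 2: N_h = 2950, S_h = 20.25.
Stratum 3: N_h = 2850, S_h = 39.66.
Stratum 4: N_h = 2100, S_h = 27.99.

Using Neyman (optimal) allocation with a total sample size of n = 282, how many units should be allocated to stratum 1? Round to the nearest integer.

16

Neyman allocation: n_h = n · N_h S_h / Σ N_i S_i, with n = 282.
  stratum 1: N_h·S_h = 400·33.98 = 13592.00
  stratum 2: N_h·S_h = 2950·20.25 = 59737.50
  stratum 3: N_h·S_h = 2850·39.66 = 113031.00
  stratum 4: N_h·S_h = 2100·27.99 = 58779.00
Σ N_h S_h = 245139.50
n for stratum 1 = 282·13592.00/245139.50 = 15.636 → 16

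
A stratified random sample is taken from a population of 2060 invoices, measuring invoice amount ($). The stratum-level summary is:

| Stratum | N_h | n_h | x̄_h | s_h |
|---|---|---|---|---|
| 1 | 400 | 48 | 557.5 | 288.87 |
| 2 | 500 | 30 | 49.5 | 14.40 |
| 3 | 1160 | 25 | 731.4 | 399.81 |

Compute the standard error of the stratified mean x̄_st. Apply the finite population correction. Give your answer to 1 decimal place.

V̂(x̄_st) = Σ W_h² (1 − n_h/N_h) s_h²/n_h, with W_h = N_h/N and N = 2060:
  stratum 1: (400/2060)²·(1 − 48/400)·288.87²/48 = 57.6809
  stratum 2: (500/2060)²·(1 − 30/500)·14.40²/30 = 0.382769
  stratum 3: (1160/2060)²·(1 − 25/1160)·399.81²/25 = 1983.75
V̂(x̄_st) = 2041.81
SE(x̄_st) = √2041.81 = 45.1864

SE(x̄_st) ≈ 45.2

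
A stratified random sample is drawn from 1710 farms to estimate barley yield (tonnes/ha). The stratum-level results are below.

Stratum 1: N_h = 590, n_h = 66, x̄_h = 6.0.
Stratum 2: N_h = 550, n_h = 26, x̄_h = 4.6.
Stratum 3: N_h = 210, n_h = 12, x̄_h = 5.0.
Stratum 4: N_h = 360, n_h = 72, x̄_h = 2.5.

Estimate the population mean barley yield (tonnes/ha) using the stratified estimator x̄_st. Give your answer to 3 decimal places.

N = Σ N_h = 1710. Stratum weights W_h = N_h/N.
x̄_st = (590·6.0 + 550·4.6 + 210·5.0 + 360·2.5) / 1710 = 4.69006

x̄_st ≈ 4.690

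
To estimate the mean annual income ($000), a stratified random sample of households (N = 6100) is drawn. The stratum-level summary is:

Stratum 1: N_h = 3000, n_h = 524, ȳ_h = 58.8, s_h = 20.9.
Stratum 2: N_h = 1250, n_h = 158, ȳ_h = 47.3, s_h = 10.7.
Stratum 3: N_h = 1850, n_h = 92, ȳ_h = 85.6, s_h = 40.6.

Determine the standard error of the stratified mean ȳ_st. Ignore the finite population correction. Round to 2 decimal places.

SE(ȳ_st) ≈ 1.37

V̂(ȳ_st) = Σ W_h² s_h²/n_h, with W_h = N_h/N and N = 6100:
  stratum 1: (3000/6100)²·20.9²/524 = 0.201625
  stratum 2: (1250/6100)²·10.7²/158 = 0.0304278
  stratum 3: (1850/6100)²·40.6²/92 = 1.64797
V̂(ȳ_st) = 1.88002
SE(ȳ_st) = √1.88002 = 1.37114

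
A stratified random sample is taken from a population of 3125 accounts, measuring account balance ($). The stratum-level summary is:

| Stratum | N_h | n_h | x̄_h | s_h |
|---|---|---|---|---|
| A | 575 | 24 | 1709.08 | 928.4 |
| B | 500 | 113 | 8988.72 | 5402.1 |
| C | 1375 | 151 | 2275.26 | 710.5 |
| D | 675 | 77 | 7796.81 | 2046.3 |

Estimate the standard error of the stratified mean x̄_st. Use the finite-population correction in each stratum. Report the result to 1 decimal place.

SE(x̄_st) ≈ 95.4

V̂(x̄_st) = Σ W_h² (1 − n_h/N_h) s_h²/n_h, with W_h = N_h/N and N = 3125:
  stratum A: (575/3125)²·(1 − 24/575)·928.4²/24 = 1165.14
  stratum B: (500/3125)²·(1 − 113/500)·5402.1²/113 = 5117.14
  stratum C: (1375/3125)²·(1 − 151/1375)·710.5²/151 = 576.15
  stratum D: (675/3125)²·(1 − 77/675)·2046.3²/77 = 2247.77
V̂(x̄_st) = 9106.21
SE(x̄_st) = √9106.21 = 95.4265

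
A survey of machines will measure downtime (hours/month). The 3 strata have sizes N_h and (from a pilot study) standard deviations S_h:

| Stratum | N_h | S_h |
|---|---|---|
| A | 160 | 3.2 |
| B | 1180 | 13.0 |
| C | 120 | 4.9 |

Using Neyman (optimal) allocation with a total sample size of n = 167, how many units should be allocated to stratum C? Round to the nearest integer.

6

Neyman allocation: n_h = n · N_h S_h / Σ N_i S_i, with n = 167.
  stratum A: N_h·S_h = 160·3.2 = 512.00
  stratum B: N_h·S_h = 1180·13.0 = 15340.00
  stratum C: N_h·S_h = 120·4.9 = 588.00
Σ N_h S_h = 16440.00
n for stratum C = 167·588.00/16440.00 = 5.973 → 6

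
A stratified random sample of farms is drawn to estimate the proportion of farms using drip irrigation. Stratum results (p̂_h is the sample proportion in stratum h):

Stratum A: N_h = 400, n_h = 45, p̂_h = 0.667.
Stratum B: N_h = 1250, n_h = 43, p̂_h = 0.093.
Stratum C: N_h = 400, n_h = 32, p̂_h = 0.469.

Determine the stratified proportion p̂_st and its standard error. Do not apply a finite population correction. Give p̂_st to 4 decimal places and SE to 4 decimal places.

N = 2050; stratum weights W_h = N_h/N.
p̂_st = Σ W_h p̂_h = (400·0.667 + 1250·0.093 + 400·0.469)/2050 = 0.27837
V̂(p̂_st) = Σ W_h² p̂_h(1−p̂_h)/(n_h−1):
  stratum A: (400/2050)²·0.667·0.333/44 = 0.000192189
  stratum B: (1250/2050)²·0.093·0.907/42 = 0.000746712
  stratum C: (400/2050)²·0.469·0.531/31 = 0.000305857
V̂(p̂_st) = 0.00124476; SE = √V̂ = 0.0352811

p̂_st ≈ 0.2784, SE ≈ 0.0353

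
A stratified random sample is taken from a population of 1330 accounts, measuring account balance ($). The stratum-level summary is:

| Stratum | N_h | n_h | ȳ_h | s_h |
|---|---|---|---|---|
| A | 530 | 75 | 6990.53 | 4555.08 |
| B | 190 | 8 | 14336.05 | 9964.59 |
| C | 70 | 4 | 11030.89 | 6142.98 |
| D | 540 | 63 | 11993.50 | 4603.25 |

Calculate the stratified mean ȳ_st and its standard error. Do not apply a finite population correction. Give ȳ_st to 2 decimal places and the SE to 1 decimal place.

ȳ_st = Σ W_h ȳ_h = (530·6990.53 + 190·14336.05 + 70·11030.89 + 540·11993.50)/1330 = 10283.82158
V̂(ȳ_st) = Σ W_h² s_h²/n_h, with W_h = N_h/N and N = 1330:
  stratum A: (530/1330)²·4555.08²/75 = 43931.8
  stratum B: (190/1330)²·9964.59²/8 = 253299
  stratum C: (70/1330)²·6142.98²/4 = 26133.1
  stratum D: (540/1330)²·4603.25²/63 = 55446.3
V̂(ȳ_st) = 378810
SE(ȳ_st) = √378810 = 615.475

ȳ_st ≈ 10283.82, SE ≈ 615.5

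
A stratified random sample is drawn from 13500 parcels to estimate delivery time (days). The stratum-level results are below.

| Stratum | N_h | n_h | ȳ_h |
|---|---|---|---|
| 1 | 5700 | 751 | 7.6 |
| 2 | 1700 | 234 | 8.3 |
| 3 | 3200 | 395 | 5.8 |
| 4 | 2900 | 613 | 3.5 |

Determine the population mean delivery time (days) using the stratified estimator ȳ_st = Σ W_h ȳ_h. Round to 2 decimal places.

N = Σ N_h = 13500. Stratum weights W_h = N_h/N.
ȳ_st = (5700·7.6 + 1700·8.3 + 3200·5.8 + 2900·3.5) / 13500 = 6.3807

ȳ_st ≈ 6.38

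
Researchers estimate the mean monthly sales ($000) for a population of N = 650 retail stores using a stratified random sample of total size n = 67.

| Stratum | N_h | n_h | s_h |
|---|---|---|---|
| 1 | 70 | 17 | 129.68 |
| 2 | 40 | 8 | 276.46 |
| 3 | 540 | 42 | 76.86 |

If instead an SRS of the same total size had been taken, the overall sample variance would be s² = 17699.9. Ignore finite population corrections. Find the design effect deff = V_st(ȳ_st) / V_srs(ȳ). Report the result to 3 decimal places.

deff ≈ 0.548

V̂(ȳ_st) = Σ W_h² s_h²/n_h, with W_h = N_h/N and N = 650:
  stratum 1: (70/650)²·129.68²/17 = 11.4727
  stratum 2: (40/650)²·276.46²/8 = 36.1799
  stratum 3: (540/650)²·76.86²/42 = 97.0761
V_st = 144.729
V_srs = s²/n = 17699.9/67 = 264.178
deff = V_st / V_srs = 144.729/264.178 = 0.5478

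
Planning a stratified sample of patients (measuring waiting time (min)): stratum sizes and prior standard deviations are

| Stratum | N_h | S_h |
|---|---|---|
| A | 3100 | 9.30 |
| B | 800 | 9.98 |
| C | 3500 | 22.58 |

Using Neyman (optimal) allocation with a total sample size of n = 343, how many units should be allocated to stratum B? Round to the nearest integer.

Neyman allocation: n_h = n · N_h S_h / Σ N_i S_i, with n = 343.
  stratum A: N_h·S_h = 3100·9.30 = 28830.00
  stratum B: N_h·S_h = 800·9.98 = 7984.00
  stratum C: N_h·S_h = 3500·22.58 = 79030.00
Σ N_h S_h = 115844.00
n for stratum B = 343·7984.00/115844.00 = 23.640 → 24

24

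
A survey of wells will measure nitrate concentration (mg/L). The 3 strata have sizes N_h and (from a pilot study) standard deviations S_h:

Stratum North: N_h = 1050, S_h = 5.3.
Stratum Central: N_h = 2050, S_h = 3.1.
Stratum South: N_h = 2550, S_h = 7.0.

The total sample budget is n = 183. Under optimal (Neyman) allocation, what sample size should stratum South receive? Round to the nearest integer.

110

Neyman allocation: n_h = n · N_h S_h / Σ N_i S_i, with n = 183.
  stratum North: N_h·S_h = 1050·5.3 = 5565.00
  stratum Central: N_h·S_h = 2050·3.1 = 6355.00
  stratum South: N_h·S_h = 2550·7.0 = 17850.00
Σ N_h S_h = 29770.00
n for stratum South = 183·17850.00/29770.00 = 109.726 → 110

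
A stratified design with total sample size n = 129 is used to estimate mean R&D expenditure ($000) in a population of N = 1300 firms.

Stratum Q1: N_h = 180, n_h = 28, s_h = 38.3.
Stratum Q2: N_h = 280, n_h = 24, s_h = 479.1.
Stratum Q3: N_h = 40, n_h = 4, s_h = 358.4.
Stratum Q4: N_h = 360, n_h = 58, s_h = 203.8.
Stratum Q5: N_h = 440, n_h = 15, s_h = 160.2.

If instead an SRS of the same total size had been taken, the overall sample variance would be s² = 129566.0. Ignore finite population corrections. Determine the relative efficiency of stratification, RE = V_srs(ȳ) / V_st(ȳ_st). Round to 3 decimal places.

RE ≈ 1.383

V̂(ȳ_st) = Σ W_h² s_h²/n_h, with W_h = N_h/N and N = 1300:
  stratum Q1: (180/1300)²·38.3²/28 = 1.00438
  stratum Q2: (280/1300)²·479.1²/24 = 443.681
  stratum Q3: (40/1300)²·358.4²/4 = 30.4025
  stratum Q4: (360/1300)²·203.8²/58 = 54.916
  stratum Q5: (440/1300)²·160.2²/15 = 195.998
V_st = 726.002
V_srs = s²/n = 129566.0/129 = 1004.39
Relative efficiency = V_srs / V_st = 1004.39/726.002 = 1.3835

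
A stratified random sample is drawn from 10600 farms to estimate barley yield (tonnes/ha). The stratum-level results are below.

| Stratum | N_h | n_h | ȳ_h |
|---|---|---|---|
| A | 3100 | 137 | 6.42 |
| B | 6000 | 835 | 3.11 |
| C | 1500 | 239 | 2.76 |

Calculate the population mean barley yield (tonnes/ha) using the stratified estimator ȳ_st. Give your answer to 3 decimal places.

N = Σ N_h = 10600. Stratum weights W_h = N_h/N.
ȳ_st = (3100·6.42 + 6000·3.11 + 1500·2.76) / 10600 = 4.02849

ȳ_st ≈ 4.028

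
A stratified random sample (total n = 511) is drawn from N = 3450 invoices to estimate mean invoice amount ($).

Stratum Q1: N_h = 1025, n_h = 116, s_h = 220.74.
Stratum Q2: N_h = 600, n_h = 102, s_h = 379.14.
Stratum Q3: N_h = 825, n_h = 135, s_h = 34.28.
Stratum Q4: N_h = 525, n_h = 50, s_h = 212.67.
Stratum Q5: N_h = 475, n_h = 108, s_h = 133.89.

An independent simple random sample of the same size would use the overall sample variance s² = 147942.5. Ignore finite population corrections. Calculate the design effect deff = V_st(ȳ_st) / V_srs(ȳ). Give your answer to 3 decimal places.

deff ≈ 0.360

V̂(ȳ_st) = Σ W_h² s_h²/n_h, with W_h = N_h/N and N = 3450:
  stratum Q1: (1025/3450)²·220.74²/116 = 37.0778
  stratum Q2: (600/3450)²·379.14²/102 = 42.6249
  stratum Q3: (825/3450)²·34.28²/135 = 0.497757
  stratum Q4: (525/3450)²·212.67²/50 = 20.9471
  stratum Q5: (475/3450)²·133.89²/108 = 3.14646
V_st = 104.294
V_srs = s²/n = 147942.5/511 = 289.516
deff = V_st / V_srs = 104.294/289.516 = 0.3602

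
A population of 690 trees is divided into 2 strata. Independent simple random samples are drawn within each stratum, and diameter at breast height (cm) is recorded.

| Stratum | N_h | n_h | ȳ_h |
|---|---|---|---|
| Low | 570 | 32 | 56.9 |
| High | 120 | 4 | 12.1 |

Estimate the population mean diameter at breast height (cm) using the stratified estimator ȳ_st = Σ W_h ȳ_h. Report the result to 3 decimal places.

N = Σ N_h = 690. Stratum weights W_h = N_h/N.
ȳ_st = (570·56.9 + 120·12.1) / 690 = 49.10870

ȳ_st ≈ 49.109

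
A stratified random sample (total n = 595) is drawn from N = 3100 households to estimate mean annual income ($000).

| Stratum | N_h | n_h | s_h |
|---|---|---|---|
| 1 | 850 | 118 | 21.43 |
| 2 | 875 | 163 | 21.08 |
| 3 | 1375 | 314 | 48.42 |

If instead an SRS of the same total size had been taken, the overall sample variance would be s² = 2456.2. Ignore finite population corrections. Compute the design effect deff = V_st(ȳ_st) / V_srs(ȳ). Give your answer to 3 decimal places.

V̂(ȳ_st) = Σ W_h² s_h²/n_h, with W_h = N_h/N and N = 3100:
  stratum 1: (850/3100)²·21.43²/118 = 0.292602
  stratum 2: (875/3100)²·21.08²/163 = 0.217193
  stratum 3: (1375/3100)²·48.42²/314 = 1.46893
V_st = 1.97873
V_srs = s²/n = 2456.2/595 = 4.12807
deff = V_st / V_srs = 1.97873/4.12807 = 0.4793

deff ≈ 0.479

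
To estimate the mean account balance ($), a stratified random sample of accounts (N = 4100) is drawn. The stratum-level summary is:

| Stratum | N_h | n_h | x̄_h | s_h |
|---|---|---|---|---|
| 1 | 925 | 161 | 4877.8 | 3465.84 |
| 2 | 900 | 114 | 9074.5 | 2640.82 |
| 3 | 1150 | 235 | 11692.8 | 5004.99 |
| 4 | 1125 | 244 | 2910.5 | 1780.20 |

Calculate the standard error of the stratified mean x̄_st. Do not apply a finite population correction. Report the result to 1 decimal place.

V̂(x̄_st) = Σ W_h² s_h²/n_h, with W_h = N_h/N and N = 4100:
  stratum 1: (925/4100)²·3465.84²/161 = 3797.58
  stratum 2: (900/4100)²·2640.82²/114 = 2947.75
  stratum 3: (1150/4100)²·5004.99²/235 = 8386.23
  stratum 4: (1125/4100)²·1780.20²/244 = 977.879
V̂(x̄_st) = 16109.4
SE(x̄_st) = √16109.4 = 126.923

SE(x̄_st) ≈ 126.9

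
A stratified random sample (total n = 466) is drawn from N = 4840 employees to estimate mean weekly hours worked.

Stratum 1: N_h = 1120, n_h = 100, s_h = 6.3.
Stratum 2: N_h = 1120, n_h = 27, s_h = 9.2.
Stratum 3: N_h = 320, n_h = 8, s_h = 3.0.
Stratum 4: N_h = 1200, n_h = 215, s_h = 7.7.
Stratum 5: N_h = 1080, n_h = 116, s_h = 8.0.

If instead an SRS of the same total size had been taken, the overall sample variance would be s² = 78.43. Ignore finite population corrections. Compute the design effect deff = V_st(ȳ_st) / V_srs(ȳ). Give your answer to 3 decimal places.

deff ≈ 1.417

V̂(ȳ_st) = Σ W_h² s_h²/n_h, with W_h = N_h/N and N = 4840:
  stratum 1: (1120/4840)²·6.3²/100 = 0.0212533
  stratum 2: (1120/4840)²·9.2²/27 = 0.167864
  stratum 3: (320/4840)²·3.0²/8 = 0.0049177
  stratum 4: (1200/4840)²·7.7²/215 = 0.0169518
  stratum 5: (1080/4840)²·8.0²/116 = 0.0274713
V_st = 0.238458
V_srs = s²/n = 78.43/466 = 0.168305
deff = V_st / V_srs = 0.238458/0.168305 = 1.4168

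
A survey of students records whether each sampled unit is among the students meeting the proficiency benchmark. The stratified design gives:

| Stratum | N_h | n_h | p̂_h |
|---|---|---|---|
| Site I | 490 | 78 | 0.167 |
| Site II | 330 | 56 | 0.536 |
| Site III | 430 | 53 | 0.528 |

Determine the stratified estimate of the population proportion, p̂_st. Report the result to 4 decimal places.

N = 1250; stratum weights W_h = N_h/N.
p̂_st = Σ W_h p̂_h = (490·0.167 + 330·0.536 + 430·0.528)/1250 = 0.38860

p̂_st ≈ 0.3886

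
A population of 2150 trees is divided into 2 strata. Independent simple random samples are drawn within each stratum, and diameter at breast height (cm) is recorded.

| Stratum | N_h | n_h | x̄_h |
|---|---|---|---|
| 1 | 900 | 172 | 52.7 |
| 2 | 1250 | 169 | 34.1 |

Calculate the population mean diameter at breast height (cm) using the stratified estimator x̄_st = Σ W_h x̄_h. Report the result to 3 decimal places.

x̄_st ≈ 41.886

N = Σ N_h = 2150. Stratum weights W_h = N_h/N.
x̄_st = (900·52.7 + 1250·34.1) / 2150 = 41.88605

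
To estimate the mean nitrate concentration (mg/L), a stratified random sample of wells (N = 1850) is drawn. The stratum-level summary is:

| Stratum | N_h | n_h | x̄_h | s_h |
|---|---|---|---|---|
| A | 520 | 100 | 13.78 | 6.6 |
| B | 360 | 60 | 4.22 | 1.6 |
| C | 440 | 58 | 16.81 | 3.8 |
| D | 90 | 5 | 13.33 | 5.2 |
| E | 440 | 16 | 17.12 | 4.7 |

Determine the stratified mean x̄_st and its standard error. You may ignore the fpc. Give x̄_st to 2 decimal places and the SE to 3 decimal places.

x̄_st ≈ 13.41, SE ≈ 0.376

x̄_st = Σ W_h x̄_h = (520·13.78 + 360·4.22 + 440·16.81 + 90·13.33 + 440·17.12)/1850 = 13.41281
V̂(x̄_st) = Σ W_h² s_h²/n_h, with W_h = N_h/N and N = 1850:
  stratum A: (520/1850)²·6.6²/100 = 0.0344153
  stratum B: (360/1850)²·1.6²/60 = 0.00161566
  stratum C: (440/1850)²·3.8²/58 = 0.0140832
  stratum D: (90/1850)²·5.2²/5 = 0.0127991
  stratum E: (440/1850)²·4.7²/16 = 0.0780976
V̂(x̄_st) = 0.141011
SE(x̄_st) = √0.141011 = 0.375514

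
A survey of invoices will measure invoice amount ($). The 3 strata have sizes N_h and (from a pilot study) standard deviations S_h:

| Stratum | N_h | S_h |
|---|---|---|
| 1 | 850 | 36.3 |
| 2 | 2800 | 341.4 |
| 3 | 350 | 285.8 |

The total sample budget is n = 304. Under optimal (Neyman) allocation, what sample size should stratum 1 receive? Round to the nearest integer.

Neyman allocation: n_h = n · N_h S_h / Σ N_i S_i, with n = 304.
  stratum 1: N_h·S_h = 850·36.3 = 30855.00
  stratum 2: N_h·S_h = 2800·341.4 = 955920.00
  stratum 3: N_h·S_h = 350·285.8 = 100030.00
Σ N_h S_h = 1086805.00
n for stratum 1 = 304·30855.00/1086805.00 = 8.631 → 9

9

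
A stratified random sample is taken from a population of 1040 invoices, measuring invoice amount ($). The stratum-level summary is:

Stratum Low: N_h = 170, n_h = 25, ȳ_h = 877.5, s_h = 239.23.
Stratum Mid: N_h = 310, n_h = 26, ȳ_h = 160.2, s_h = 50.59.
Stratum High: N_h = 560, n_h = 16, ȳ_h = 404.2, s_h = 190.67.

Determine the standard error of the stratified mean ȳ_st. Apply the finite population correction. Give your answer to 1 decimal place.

SE(ȳ_st) ≈ 26.5

V̂(ȳ_st) = Σ W_h² (1 − n_h/N_h) s_h²/n_h, with W_h = N_h/N and N = 1040:
  stratum Low: (170/1040)²·(1 − 25/170)·239.23²/25 = 52.1725
  stratum Mid: (310/1040)²·(1 − 26/310)·50.59²/26 = 8.01252
  stratum High: (560/1040)²·(1 − 16/560)·190.67²/16 = 639.978
V̂(ȳ_st) = 700.163
SE(ȳ_st) = √700.163 = 26.4606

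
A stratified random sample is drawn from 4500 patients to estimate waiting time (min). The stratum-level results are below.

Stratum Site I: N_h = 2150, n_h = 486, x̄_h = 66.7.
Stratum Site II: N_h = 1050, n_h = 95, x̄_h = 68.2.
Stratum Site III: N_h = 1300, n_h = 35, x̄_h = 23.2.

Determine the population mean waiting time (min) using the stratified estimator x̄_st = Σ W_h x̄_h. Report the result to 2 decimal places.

N = Σ N_h = 4500. Stratum weights W_h = N_h/N.
x̄_st = (2150·66.7 + 1050·68.2 + 1300·23.2) / 4500 = 54.4833

x̄_st ≈ 54.48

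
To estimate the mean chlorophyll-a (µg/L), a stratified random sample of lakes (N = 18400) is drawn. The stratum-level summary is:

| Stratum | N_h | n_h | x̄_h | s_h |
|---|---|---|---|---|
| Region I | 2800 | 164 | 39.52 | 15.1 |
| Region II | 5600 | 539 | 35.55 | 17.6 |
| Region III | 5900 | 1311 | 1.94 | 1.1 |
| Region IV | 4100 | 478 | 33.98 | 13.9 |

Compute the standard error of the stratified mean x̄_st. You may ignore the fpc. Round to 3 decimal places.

SE(x̄_st) ≈ 0.325

V̂(x̄_st) = Σ W_h² s_h²/n_h, with W_h = N_h/N and N = 18400:
  stratum Region I: (2800/18400)²·15.1²/164 = 0.0321952
  stratum Region II: (5600/18400)²·17.6²/539 = 0.0532325
  stratum Region III: (5900/18400)²·1.1²/1311 = 9.48967e-05
  stratum Region IV: (4100/18400)²·13.9²/478 = 0.0200694
V̂(x̄_st) = 0.105592
SE(x̄_st) = √0.105592 = 0.324949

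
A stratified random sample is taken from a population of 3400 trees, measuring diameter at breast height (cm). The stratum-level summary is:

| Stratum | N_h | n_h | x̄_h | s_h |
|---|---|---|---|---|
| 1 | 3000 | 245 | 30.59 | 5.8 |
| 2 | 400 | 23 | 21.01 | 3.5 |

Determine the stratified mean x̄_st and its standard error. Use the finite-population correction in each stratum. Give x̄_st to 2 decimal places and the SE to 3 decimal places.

x̄_st = Σ W_h x̄_h = (3000·30.59 + 400·21.01)/3400 = 29.46294
V̂(x̄_st) = Σ W_h² (1 − n_h/N_h) s_h²/n_h, with W_h = N_h/N and N = 3400:
  stratum 1: (3000/3400)²·(1 − 245/3000)·5.8²/245 = 0.0981691
  stratum 2: (400/3400)²·(1 − 23/400)·3.5²/23 = 0.00694787
V̂(x̄_st) = 0.105117
SE(x̄_st) = √0.105117 = 0.324218

x̄_st ≈ 29.46, SE ≈ 0.324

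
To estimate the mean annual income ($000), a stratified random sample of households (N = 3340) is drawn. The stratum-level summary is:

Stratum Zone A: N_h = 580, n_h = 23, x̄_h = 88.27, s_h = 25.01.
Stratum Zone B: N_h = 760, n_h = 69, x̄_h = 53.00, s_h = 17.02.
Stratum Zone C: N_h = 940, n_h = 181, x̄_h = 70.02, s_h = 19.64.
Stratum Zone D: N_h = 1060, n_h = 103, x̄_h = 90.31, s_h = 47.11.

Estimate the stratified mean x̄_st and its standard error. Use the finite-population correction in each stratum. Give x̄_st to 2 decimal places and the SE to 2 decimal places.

x̄_st ≈ 75.76, SE ≈ 1.76

x̄_st = Σ W_h x̄_h = (580·88.27 + 760·53.00 + 940·70.02 + 1060·90.31)/3340 = 75.75569
V̂(x̄_st) = Σ W_h² (1 − n_h/N_h) s_h²/n_h, with W_h = N_h/N and N = 3340:
  stratum Zone A: (580/3340)²·(1 − 23/580)·25.01²/23 = 0.787571
  stratum Zone B: (760/3340)²·(1 − 69/760)·17.02²/69 = 0.197637
  stratum Zone C: (940/3340)²·(1 − 181/940)·19.64²/181 = 0.136295
  stratum Zone D: (1060/3340)²·(1 − 103/1060)·47.11²/103 = 1.95936
V̂(x̄_st) = 3.08086
SE(x̄_st) = √3.08086 = 1.75524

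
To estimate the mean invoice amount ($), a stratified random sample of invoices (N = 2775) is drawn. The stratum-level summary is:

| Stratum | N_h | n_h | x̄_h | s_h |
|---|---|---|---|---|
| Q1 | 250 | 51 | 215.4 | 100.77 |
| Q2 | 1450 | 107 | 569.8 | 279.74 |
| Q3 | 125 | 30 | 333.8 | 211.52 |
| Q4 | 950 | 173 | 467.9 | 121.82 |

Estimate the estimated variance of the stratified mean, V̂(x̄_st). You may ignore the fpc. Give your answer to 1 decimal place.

V̂(x̄_st) ≈ 214.4

V̂(x̄_st) = Σ W_h² s_h²/n_h, with W_h = N_h/N and N = 2775:
  stratum Q1: (250/2775)²·100.77²/51 = 1.61602
  stratum Q2: (1450/2775)²·279.74²/107 = 199.68
  stratum Q3: (125/2775)²·211.52²/30 = 3.02605
  stratum Q4: (950/2775)²·121.82²/173 = 10.0534
V̂(x̄_st) = 214.376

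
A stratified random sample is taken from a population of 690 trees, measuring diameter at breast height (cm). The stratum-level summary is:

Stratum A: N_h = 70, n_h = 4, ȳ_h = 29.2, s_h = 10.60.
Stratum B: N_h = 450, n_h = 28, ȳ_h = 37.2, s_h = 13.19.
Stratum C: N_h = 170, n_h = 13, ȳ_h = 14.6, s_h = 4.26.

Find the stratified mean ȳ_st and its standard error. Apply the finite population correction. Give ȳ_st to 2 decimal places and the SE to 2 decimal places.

ȳ_st = Σ W_h ȳ_h = (70·29.2 + 450·37.2 + 170·14.6)/690 = 30.82029
V̂(ȳ_st) = Σ W_h² (1 − n_h/N_h) s_h²/n_h, with W_h = N_h/N and N = 690:
  stratum A: (70/690)²·(1 − 4/70)·10.60²/4 = 0.272581
  stratum B: (450/690)²·(1 − 28/450)·13.19²/28 = 2.47833
  stratum C: (170/690)²·(1 − 13/170)·4.26²/13 = 0.0782575
V̂(ȳ_st) = 2.82916
SE(ȳ_st) = √2.82916 = 1.68201

ȳ_st ≈ 30.82, SE ≈ 1.68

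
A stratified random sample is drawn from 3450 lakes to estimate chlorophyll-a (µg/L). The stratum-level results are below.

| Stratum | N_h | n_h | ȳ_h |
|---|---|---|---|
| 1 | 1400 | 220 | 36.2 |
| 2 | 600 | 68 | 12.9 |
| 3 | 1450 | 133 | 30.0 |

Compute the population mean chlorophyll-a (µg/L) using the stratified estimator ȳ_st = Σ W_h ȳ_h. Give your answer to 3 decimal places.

ȳ_st ≈ 29.542

N = Σ N_h = 3450. Stratum weights W_h = N_h/N.
ȳ_st = (1400·36.2 + 600·12.9 + 1450·30.0) / 3450 = 29.54203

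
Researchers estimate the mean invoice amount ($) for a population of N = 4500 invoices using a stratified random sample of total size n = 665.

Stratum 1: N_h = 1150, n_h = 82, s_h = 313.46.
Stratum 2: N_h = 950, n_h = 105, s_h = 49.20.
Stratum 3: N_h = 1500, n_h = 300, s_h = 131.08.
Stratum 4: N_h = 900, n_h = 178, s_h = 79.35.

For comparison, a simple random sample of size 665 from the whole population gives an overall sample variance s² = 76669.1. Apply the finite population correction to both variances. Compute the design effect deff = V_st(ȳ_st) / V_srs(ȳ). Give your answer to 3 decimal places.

V̂(ȳ_st) = Σ W_h² (1 − n_h/N_h) s_h²/n_h, with W_h = N_h/N and N = 4500:
  stratum 1: (1150/4500)²·(1 − 82/1150)·313.46²/82 = 72.6766
  stratum 2: (950/4500)²·(1 − 105/950)·49.20²/105 = 0.913895
  stratum 3: (1500/4500)²·(1 − 300/1500)·131.08²/300 = 5.09095
  stratum 4: (900/4500)²·(1 − 178/900)·79.35²/178 = 1.13509
V_st = 79.8165
V_srs = (1 − 665/4500)·76669.1/665 = 98.2543
deff = V_st / V_srs = 79.8165/98.2543 = 0.8123

deff ≈ 0.812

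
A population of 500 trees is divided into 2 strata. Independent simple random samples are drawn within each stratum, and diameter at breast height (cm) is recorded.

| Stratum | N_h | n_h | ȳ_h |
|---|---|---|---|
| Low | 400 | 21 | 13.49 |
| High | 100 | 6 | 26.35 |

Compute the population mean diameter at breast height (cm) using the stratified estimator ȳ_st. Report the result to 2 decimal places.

ȳ_st ≈ 16.06

N = Σ N_h = 500. Stratum weights W_h = N_h/N.
ȳ_st = (400·13.49 + 100·26.35) / 500 = 16.0620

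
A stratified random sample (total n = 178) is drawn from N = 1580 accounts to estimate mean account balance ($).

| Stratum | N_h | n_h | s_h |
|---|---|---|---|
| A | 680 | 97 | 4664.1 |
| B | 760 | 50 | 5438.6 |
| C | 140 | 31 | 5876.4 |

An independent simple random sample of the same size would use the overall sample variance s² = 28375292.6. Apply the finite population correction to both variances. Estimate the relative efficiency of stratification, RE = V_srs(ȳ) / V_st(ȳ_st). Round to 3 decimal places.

V̂(ȳ_st) = Σ W_h² (1 − n_h/N_h) s_h²/n_h, with W_h = N_h/N and N = 1580:
  stratum A: (680/1580)²·(1 − 97/680)·4664.1²/97 = 35614.5
  stratum B: (760/1580)²·(1 − 50/760)·5438.6²/50 = 127868
  stratum C: (140/1580)²·(1 − 31/140)·5876.4²/31 = 6809.28
V_st = 170292
V_srs = (1 − 178/1580)·28375292.6/178 = 141453
Relative efficiency = V_srs / V_st = 141453/170292 = 0.8306

RE ≈ 0.831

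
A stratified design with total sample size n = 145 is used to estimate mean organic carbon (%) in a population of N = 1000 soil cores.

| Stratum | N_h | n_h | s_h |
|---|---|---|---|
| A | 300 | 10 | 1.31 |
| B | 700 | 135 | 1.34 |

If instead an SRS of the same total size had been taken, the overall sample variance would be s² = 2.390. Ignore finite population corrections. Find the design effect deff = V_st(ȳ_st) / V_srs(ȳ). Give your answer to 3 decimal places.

V̂(ȳ_st) = Σ W_h² s_h²/n_h, with W_h = N_h/N and N = 1000:
  stratum A: (300/1000)²·1.31²/10 = 0.0154449
  stratum B: (700/1000)²·1.34²/135 = 0.00651736
V_st = 0.0219623
V_srs = s²/n = 2.390/145 = 0.0164828
deff = V_st / V_srs = 0.0219623/0.0164828 = 1.3324

deff ≈ 1.332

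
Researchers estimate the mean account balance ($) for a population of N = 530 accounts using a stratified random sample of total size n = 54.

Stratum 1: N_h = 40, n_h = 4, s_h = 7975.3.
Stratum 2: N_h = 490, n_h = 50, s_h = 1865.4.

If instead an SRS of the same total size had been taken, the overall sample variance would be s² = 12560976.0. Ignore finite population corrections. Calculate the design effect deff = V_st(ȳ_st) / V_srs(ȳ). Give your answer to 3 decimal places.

deff ≈ 0.645

V̂(ȳ_st) = Σ W_h² s_h²/n_h, with W_h = N_h/N and N = 530:
  stratum 1: (40/530)²·7975.3²/4 = 90573.7
  stratum 2: (490/530)²·1865.4²/50 = 59485.9
V_st = 150060
V_srs = s²/n = 12560976.0/54 = 232611
deff = V_st / V_srs = 150060/232611 = 0.6451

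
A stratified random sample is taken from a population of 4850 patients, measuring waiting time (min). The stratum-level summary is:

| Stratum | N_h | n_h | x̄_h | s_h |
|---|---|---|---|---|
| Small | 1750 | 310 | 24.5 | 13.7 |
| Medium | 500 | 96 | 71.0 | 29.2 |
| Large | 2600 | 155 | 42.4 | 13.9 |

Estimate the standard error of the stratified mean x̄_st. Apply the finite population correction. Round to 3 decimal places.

V̂(x̄_st) = Σ W_h² (1 − n_h/N_h) s_h²/n_h, with W_h = N_h/N and N = 4850:
  stratum Small: (1750/4850)²·(1 − 310/1750)·13.7²/310 = 0.0648629
  stratum Medium: (500/4850)²·(1 − 96/500)·29.2²/96 = 0.0762715
  stratum Large: (2600/4850)²·(1 − 155/2600)·13.9²/155 = 0.336873
V̂(x̄_st) = 0.478008
SE(x̄_st) = √0.478008 = 0.691381

SE(x̄_st) ≈ 0.691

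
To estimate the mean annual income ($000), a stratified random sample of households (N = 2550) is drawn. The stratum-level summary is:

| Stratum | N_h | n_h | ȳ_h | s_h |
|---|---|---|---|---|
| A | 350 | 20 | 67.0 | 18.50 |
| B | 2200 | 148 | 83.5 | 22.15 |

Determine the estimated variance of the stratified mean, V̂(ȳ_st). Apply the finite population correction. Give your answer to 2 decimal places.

V̂(ȳ_st) ≈ 2.61

V̂(ȳ_st) = Σ W_h² (1 − n_h/N_h) s_h²/n_h, with W_h = N_h/N and N = 2550:
  stratum A: (350/2550)²·(1 − 20/350)·18.50²/20 = 0.303959
  stratum B: (2200/2550)²·(1 − 148/2200)·22.15²/148 = 2.30147
V̂(ȳ_st) = 2.60543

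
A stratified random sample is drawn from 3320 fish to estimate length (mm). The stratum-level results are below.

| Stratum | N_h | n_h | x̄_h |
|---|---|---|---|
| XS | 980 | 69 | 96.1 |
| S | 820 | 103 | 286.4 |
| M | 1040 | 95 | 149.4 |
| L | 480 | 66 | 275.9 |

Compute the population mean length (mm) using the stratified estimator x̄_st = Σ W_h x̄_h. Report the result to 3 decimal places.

x̄_st ≈ 185.793

N = Σ N_h = 3320. Stratum weights W_h = N_h/N.
x̄_st = (980·96.1 + 820·286.4 + 1040·149.4 + 480·275.9) / 3320 = 185.79337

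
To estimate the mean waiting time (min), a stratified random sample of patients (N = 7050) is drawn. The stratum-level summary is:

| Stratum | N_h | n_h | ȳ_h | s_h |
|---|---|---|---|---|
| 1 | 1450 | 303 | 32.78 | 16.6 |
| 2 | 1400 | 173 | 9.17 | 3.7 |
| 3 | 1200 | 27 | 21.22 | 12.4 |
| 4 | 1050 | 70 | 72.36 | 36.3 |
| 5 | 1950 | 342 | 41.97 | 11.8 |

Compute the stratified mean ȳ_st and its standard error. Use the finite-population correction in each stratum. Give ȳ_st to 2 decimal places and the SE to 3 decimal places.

ȳ_st = Σ W_h ȳ_h = (1450·32.78 + 1400·9.17 + 1200·21.22 + 1050·72.36 + 1950·41.97)/7050 = 34.56064
V̂(ȳ_st) = Σ W_h² (1 − n_h/N_h) s_h²/n_h, with W_h = N_h/N and N = 7050:
  stratum 1: (1450/7050)²·(1 − 303/1450)·16.6²/303 = 0.0304317
  stratum 2: (1400/7050)²·(1 − 173/1400)·3.7²/173 = 0.00273496
  stratum 3: (1200/7050)²·(1 − 27/1200)·12.4²/27 = 0.16128
  stratum 4: (1050/7050)²·(1 − 70/1050)·36.3²/70 = 0.38972
  stratum 5: (1950/7050)²·(1 − 342/1950)·11.8²/342 = 0.025685
V̂(ȳ_st) = 0.609851
SE(ȳ_st) = √0.609851 = 0.78093

ȳ_st ≈ 34.56, SE ≈ 0.781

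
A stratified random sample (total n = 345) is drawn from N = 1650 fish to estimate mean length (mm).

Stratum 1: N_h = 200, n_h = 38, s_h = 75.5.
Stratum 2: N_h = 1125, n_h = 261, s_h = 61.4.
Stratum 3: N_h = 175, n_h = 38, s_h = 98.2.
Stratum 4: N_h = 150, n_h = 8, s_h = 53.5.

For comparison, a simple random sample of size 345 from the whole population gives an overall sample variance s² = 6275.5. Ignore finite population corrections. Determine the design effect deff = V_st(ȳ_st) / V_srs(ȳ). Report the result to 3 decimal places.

deff ≈ 0.810

V̂(ȳ_st) = Σ W_h² s_h²/n_h, with W_h = N_h/N and N = 1650:
  stratum 1: (200/1650)²·75.5²/38 = 2.20395
  stratum 2: (1125/1650)²·61.4²/261 = 6.7148
  stratum 3: (175/1650)²·98.2²/38 = 2.85462
  stratum 4: (150/1650)²·53.5²/8 = 2.95687
V_st = 14.7302
V_srs = s²/n = 6275.5/345 = 18.1899
deff = V_st / V_srs = 14.7302/18.1899 = 0.8098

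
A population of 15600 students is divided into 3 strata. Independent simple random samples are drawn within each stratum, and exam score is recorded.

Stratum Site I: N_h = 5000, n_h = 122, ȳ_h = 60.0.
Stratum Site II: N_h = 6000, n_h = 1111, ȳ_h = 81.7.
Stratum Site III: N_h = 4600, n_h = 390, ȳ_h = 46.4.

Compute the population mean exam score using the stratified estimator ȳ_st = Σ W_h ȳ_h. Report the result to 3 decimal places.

N = Σ N_h = 15600. Stratum weights W_h = N_h/N.
ȳ_st = (5000·60.0 + 6000·81.7 + 4600·46.4) / 15600 = 64.33590

ȳ_st ≈ 64.336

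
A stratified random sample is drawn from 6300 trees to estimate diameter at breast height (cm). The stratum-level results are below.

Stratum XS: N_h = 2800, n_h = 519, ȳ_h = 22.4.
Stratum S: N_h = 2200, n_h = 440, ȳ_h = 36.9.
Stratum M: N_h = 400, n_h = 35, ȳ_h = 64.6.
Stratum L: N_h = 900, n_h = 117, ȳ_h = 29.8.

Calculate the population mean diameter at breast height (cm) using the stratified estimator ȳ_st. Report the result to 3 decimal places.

N = Σ N_h = 6300. Stratum weights W_h = N_h/N.
ȳ_st = (2800·22.4 + 2200·36.9 + 400·64.6 + 900·29.8) / 6300 = 31.20000

ȳ_st ≈ 31.200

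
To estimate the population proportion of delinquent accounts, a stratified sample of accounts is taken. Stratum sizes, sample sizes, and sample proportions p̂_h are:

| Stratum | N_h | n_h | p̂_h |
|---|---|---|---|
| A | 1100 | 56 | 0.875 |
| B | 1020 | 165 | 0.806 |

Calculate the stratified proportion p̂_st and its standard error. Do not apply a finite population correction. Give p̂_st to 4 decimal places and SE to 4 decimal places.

N = 2120; stratum weights W_h = N_h/N.
p̂_st = Σ W_h p̂_h = (1100·0.875 + 1020·0.806)/2120 = 0.84180
V̂(p̂_st) = Σ W_h² p̂_h(1−p̂_h)/(n_h−1):
  stratum A: (1100/2120)²·0.875·0.125/55 = 0.000535388
  stratum B: (1020/2120)²·0.806·0.194/164 = 0.00022071
V̂(p̂_st) = 0.000756098; SE = √V̂ = 0.0274972

p̂_st ≈ 0.8418, SE ≈ 0.0275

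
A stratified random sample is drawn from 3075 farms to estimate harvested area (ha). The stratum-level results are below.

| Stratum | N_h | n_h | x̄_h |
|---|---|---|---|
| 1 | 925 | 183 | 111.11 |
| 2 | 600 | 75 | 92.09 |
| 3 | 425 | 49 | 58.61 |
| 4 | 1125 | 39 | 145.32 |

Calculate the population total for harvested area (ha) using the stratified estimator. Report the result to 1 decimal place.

τ̂_st = Σ N_h x̄_h = 925·111.11 + 600·92.09 + 425·58.61 + 1125·145.32 = 346425.0

τ̂_st ≈ 346425.0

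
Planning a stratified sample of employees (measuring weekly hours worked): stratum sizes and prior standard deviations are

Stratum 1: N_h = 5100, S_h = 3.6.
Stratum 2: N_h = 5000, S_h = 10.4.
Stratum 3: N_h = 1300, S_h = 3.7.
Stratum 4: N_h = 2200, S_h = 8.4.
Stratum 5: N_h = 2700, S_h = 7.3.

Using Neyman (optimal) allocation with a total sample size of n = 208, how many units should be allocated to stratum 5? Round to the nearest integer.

36

Neyman allocation: n_h = n · N_h S_h / Σ N_i S_i, with n = 208.
  stratum 1: N_h·S_h = 5100·3.6 = 18360.00
  stratum 2: N_h·S_h = 5000·10.4 = 52000.00
  stratum 3: N_h·S_h = 1300·3.7 = 4810.00
  stratum 4: N_h·S_h = 2200·8.4 = 18480.00
  stratum 5: N_h·S_h = 2700·7.3 = 19710.00
Σ N_h S_h = 113360.00
n for stratum 5 = 208·19710.00/113360.00 = 36.165 → 36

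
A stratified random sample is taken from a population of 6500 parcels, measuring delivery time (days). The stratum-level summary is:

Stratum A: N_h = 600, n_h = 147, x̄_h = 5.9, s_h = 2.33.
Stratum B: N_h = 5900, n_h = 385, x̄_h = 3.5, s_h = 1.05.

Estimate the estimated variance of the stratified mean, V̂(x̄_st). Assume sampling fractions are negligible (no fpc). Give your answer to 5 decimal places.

V̂(x̄_st) = Σ W_h² s_h²/n_h, with W_h = N_h/N and N = 6500:
  stratum A: (600/6500)²·2.33²/147 = 0.000314681
  stratum B: (5900/6500)²·1.05²/385 = 0.00235937
V̂(x̄_st) = 0.00267405

V̂(x̄_st) ≈ 0.00267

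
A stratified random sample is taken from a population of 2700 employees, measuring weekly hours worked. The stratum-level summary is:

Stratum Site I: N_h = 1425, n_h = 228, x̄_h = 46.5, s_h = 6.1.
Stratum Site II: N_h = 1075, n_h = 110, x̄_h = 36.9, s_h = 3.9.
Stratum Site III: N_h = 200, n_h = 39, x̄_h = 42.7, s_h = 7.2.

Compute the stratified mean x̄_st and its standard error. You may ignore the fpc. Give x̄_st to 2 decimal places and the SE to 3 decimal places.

x̄_st ≈ 42.40, SE ≈ 0.273

x̄_st = Σ W_h x̄_h = (1425·46.5 + 1075·36.9 + 200·42.7)/2700 = 42.39630
V̂(x̄_st) = Σ W_h² s_h²/n_h, with W_h = N_h/N and N = 2700:
  stratum Site I: (1425/2700)²·6.1²/228 = 0.0454597
  stratum Site II: (1075/2700)²·3.9²/110 = 0.0219193
  stratum Site III: (200/2700)²·7.2²/39 = 0.00729345
V̂(x̄_st) = 0.0746725
SE(x̄_st) = √0.0746725 = 0.273263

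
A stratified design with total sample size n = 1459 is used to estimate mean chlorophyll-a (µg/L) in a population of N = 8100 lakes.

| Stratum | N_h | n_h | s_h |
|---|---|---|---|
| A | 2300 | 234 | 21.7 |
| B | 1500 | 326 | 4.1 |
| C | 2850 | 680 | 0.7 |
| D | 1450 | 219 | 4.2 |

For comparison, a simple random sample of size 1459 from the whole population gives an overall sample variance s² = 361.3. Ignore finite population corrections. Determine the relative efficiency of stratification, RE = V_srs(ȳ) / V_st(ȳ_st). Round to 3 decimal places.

V̂(ȳ_st) = Σ W_h² s_h²/n_h, with W_h = N_h/N and N = 8100:
  stratum A: (2300/8100)²·21.7²/234 = 0.162252
  stratum B: (1500/8100)²·4.1²/326 = 0.00176833
  stratum C: (2850/8100)²·0.7²/680 = 8.92086e-05
  stratum D: (1450/8100)²·4.2²/219 = 0.00258119
V_st = 0.16669
V_srs = s²/n = 361.3/1459 = 0.247635
Relative efficiency = V_srs / V_st = 0.247635/0.16669 = 1.4856

RE ≈ 1.486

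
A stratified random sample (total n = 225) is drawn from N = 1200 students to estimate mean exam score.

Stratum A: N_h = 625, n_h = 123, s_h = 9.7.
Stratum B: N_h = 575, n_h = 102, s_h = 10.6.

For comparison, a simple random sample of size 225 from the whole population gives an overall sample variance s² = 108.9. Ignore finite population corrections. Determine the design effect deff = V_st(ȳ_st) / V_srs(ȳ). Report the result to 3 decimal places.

V̂(ȳ_st) = Σ W_h² s_h²/n_h, with W_h = N_h/N and N = 1200:
  stratum A: (625/1200)²·9.7²/123 = 0.207509
  stratum B: (575/1200)²·10.6²/102 = 0.252921
V_st = 0.460429
V_srs = s²/n = 108.9/225 = 0.484
deff = V_st / V_srs = 0.460429/0.484 = 0.9513

deff ≈ 0.951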